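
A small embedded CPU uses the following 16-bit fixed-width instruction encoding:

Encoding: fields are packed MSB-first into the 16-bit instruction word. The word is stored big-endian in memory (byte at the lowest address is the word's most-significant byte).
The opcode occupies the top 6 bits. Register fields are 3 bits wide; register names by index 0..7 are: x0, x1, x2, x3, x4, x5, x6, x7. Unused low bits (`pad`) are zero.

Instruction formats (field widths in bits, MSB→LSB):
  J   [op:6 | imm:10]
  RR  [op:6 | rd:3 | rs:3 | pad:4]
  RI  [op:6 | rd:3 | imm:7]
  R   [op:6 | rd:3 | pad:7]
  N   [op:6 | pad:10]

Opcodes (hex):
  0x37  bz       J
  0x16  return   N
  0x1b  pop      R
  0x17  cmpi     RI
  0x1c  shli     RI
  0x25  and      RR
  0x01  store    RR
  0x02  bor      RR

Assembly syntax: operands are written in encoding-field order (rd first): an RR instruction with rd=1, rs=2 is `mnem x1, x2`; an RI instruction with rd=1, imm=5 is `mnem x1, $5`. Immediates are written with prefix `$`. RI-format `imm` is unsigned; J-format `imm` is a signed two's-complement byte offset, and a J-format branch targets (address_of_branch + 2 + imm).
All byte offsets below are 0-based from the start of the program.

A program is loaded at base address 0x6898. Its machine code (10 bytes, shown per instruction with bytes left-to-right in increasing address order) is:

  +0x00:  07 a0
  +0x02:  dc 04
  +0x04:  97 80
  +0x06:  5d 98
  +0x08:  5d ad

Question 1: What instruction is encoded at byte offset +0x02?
[02] dc 04 → 0xdc04
  top 6b → 0x37 → bz [J]
  imm@[9:0]=0x4 ⇒ $4

bz $4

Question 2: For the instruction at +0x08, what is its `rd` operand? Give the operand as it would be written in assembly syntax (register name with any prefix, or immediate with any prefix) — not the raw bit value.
+0x08: 5d ad ⇒ word 0x5dad (big)
  top 6b → 0x17 → cmpi [RI]
  rd@[9:7]=0x3 ⇒ x3
  imm@[6:0]=0x2d ⇒ $45

x3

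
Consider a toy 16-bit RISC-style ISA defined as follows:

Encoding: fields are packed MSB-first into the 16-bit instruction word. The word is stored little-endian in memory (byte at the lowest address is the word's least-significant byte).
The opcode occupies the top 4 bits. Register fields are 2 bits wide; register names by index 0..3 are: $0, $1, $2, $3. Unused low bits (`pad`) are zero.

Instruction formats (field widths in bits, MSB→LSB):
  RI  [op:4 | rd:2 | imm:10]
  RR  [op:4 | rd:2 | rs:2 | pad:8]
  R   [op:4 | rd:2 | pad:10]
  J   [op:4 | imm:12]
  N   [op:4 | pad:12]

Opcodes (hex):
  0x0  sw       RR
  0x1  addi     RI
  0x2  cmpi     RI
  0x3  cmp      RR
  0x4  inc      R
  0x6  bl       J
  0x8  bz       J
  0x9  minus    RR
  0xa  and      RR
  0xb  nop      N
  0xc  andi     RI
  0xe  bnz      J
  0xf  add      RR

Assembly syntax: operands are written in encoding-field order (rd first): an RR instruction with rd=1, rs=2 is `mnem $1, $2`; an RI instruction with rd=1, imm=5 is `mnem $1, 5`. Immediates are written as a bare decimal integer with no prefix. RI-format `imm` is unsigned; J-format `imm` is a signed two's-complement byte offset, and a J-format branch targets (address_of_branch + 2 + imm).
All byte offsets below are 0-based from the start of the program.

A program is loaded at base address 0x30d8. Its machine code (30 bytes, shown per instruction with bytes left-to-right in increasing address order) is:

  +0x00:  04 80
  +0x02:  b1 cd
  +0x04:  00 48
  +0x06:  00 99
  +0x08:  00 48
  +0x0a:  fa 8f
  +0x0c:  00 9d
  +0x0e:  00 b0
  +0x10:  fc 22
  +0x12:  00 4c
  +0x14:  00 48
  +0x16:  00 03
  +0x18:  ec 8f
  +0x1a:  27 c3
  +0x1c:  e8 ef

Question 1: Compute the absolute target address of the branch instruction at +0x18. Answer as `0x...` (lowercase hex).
0x30de

[18] ec 8f → 0x8fec
  top 4b → 0x8 → bz [J]
  imm: (w>>0)&0xfff=0xfec (s12→-20) → -20
  target = base 0x30d8 + off 0x18 + 2 + imm -20 = 0x30de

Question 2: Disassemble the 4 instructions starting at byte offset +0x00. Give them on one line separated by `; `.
@+00  little-endian(04 80) = 0x8004
  top 4b → 0x8 → bz [J]
  imm@[11:0]=0x4 ⇒ 4
@+02  little-endian(b1 cd) = 0xcdb1
  top 4b → 0xc → andi [RI]
  rd@[11:10]=0x3 ⇒ $3
  imm@[9:0]=0x1b1 ⇒ 433
@+04  little-endian(00 48) = 0x4800
  top 4b → 0x4 → inc [R]
  rd@[11:10]=0x2 ⇒ $2
@+06  little-endian(00 99) = 0x9900
  top 4b → 0x9 → minus [RR]
  rd@[11:10]=0x2 ⇒ $2
  rs@[9:8]=0x1 ⇒ $1

bz 4; andi $3, 433; inc $2; minus $2, $1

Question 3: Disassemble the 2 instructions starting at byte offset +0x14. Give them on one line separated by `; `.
@+14  little-endian(00 48) = 0x4800
  op=0x4800>>12=0x4 ⇒ inc (R)
  rd: (w>>10)&0x3=0x2 → $2
@+16  little-endian(00 03) = 0x0300
  op=0x0300>>12=0x0 ⇒ sw (RR)
  rd: (w>>10)&0x3=0x0 → $0
  rs: (w>>8)&0x3=0x3 → $3

inc $2; sw $0, $3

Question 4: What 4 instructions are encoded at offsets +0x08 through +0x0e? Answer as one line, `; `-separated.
off 0x08: read 00 48 as little → 0x4800
  op=0x4800>>12=0x4 ⇒ inc (R)
  [11:10] rd=2 = $2
off 0x0a: read fa 8f as little → 0x8ffa
  op=0x8ffa>>12=0x8 ⇒ bz (J)
  [11:0] imm=4090 (s12→-6) = -6
off 0x0c: read 00 9d as little → 0x9d00
  op=0x9d00>>12=0x9 ⇒ minus (RR)
  [11:10] rd=3 = $3
  [9:8] rs=1 = $1
off 0x0e: read 00 b0 as little → 0xb000
  op=0xb000>>12=0xb ⇒ nop (N)

inc $2; bz -6; minus $3, $1; nop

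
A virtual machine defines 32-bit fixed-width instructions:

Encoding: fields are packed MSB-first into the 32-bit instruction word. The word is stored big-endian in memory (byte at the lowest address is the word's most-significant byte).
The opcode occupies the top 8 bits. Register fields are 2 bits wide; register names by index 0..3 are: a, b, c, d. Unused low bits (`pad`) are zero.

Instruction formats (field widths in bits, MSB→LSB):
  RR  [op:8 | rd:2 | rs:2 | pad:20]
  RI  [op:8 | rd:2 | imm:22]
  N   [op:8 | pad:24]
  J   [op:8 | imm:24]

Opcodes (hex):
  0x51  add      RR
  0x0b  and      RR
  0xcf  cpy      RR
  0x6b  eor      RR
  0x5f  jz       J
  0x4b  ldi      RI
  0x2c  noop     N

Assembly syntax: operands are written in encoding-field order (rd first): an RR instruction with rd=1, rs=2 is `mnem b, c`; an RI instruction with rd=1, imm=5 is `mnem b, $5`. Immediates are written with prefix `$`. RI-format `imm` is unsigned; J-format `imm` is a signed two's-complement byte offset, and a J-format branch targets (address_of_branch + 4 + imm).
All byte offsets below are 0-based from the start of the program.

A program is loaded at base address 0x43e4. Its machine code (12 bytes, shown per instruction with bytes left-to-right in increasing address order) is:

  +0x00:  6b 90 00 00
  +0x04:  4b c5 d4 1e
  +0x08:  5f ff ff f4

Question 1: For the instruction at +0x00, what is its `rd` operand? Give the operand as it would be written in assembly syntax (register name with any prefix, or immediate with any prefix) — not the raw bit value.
c

+0x00: 6b 90 00 00 ⇒ word 0x6b900000 (big)
  opcode bits[31:24]=0x6b: eor/RR
  rd: (w>>22)&0x3=0x2 → c
  rs: (w>>20)&0x3=0x1 → b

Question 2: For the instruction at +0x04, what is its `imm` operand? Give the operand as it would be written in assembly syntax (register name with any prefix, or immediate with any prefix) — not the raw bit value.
[04] 4b c5 d4 1e → 0x4bc5d41e
  op=0x4bc5d41e>>24=0x4b ⇒ ldi (RI)
  [23:22] rd=3 = d
  [21:0] imm=381982 = $381982

$381982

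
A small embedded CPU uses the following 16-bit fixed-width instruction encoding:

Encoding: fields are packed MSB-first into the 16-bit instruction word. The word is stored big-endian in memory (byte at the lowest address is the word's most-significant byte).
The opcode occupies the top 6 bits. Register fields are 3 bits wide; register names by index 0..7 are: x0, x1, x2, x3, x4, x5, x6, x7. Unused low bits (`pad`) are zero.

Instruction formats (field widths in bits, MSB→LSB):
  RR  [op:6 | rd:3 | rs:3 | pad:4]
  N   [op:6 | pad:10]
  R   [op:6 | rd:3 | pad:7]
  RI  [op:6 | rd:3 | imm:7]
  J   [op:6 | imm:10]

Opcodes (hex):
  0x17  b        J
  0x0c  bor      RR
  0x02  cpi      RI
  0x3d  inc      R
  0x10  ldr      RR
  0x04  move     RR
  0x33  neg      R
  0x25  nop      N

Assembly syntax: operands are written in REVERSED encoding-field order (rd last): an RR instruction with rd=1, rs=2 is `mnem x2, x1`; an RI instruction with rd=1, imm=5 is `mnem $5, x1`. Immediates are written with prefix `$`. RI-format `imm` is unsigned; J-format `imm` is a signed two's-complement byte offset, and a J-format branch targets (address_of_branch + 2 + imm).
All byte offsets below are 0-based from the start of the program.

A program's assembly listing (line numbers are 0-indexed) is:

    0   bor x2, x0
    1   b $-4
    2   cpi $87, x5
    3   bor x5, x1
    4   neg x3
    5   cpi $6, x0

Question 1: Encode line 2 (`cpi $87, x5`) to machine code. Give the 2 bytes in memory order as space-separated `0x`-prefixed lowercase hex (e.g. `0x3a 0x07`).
0x0a 0xd7

L2: cpi op=0x2:6|rd=5:3|imm=87:7 ⇒ 0x0ad7 ⇒ big 0a d7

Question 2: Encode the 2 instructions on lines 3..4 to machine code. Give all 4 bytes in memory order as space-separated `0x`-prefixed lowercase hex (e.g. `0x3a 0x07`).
3. bor fields op=0xc:6|rd=1:3|rs=5:3|pad=0:4 → word 30d0h → 30 d0
4. neg fields op=0x33:6|rd=3:3|pad=0:7 → word cd80h → cd 80

0x30 0xd0 0xcd 0x80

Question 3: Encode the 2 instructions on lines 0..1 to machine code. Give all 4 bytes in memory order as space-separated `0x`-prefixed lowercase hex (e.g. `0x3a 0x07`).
0. bor fields op=0xc:6|rd=0:3|rs=2:3|pad=0:4 → word 3020h → 30 20
1. b fields op=0x17:6|imm=-4:10 → word 5ffch → 5f fc

0x30 0x20 0x5f 0xfc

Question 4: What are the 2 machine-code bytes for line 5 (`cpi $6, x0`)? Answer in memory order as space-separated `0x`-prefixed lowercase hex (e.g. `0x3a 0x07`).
0x08 0x06

L5: cpi op=0x2:6|rd=0:3|imm=6:7 ⇒ 0x0806 ⇒ big 08 06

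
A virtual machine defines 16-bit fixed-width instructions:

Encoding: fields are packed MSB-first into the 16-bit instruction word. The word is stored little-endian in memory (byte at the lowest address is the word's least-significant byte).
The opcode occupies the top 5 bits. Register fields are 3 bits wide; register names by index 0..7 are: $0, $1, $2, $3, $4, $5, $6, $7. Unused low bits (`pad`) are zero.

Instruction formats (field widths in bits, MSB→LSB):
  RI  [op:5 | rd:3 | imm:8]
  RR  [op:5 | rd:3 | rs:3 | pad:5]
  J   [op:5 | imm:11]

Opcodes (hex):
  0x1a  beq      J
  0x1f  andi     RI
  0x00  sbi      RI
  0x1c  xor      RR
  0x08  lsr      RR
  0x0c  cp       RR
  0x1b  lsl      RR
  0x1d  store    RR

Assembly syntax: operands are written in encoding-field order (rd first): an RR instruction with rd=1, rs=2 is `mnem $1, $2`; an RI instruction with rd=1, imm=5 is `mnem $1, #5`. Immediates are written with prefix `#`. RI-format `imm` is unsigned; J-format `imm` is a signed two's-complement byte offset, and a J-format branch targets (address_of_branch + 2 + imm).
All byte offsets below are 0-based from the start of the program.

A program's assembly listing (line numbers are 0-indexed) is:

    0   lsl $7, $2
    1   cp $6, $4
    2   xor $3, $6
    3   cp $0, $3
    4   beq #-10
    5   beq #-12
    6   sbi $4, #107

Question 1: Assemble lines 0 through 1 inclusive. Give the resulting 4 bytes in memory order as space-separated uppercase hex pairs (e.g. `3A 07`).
line 0 (lsl): pack op=0x1b:5|rd=7:3|rs=2:3|pad=0:5 = 0xdf40; little→ 40 df
line 1 (cp): pack op=0xc:5|rd=6:3|rs=4:3|pad=0:5 = 0x6680; little→ 80 66

40 DF 80 66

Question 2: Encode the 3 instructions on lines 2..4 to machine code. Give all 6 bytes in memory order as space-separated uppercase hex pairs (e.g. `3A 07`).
C0 E3 60 60 F6 D7

line 2 (xor): pack op=0x1c:5|rd=3:3|rs=6:3|pad=0:5 = 0xe3c0; little→ c0 e3
line 3 (cp): pack op=0xc:5|rd=0:3|rs=3:3|pad=0:5 = 0x6060; little→ 60 60
line 4 (beq): pack op=0x1a:5|imm=-10:11 = 0xd7f6; little→ f6 d7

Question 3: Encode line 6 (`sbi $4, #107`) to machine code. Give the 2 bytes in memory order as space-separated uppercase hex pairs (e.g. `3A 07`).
6B 04

6. sbi fields op=0x0:5|rd=4:3|imm=107:8 → word 046bh → 6b 04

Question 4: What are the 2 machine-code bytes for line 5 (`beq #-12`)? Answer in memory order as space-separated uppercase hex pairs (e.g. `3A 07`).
5. beq fields op=0x1a:5|imm=-12:11 → word d7f4h → f4 d7

F4 D7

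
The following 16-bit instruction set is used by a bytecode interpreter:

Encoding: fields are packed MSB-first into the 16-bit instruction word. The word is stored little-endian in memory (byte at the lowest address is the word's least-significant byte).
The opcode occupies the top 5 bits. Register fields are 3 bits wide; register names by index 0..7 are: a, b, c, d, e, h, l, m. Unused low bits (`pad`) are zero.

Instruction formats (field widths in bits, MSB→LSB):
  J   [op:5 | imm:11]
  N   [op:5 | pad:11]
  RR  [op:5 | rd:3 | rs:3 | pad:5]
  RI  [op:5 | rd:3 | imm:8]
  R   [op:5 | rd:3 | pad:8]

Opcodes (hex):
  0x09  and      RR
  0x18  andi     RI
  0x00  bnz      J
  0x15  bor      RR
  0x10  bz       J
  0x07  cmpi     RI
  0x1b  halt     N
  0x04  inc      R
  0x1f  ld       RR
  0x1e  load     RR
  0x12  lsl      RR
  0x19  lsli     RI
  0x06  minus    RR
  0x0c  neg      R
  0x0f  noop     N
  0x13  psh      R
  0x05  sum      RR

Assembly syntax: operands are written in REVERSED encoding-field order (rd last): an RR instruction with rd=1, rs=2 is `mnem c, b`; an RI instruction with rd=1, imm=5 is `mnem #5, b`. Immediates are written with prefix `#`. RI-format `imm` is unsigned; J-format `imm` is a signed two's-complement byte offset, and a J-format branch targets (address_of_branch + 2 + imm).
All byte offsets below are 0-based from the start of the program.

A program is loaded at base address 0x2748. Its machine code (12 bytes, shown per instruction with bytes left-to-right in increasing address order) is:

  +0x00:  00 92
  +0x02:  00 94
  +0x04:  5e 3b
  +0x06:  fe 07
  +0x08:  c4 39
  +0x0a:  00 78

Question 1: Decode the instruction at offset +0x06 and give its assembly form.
bnz #-2

@+06  little-endian(fe 07) = 0x07fe
  opcode bits[15:11]=0x0: bnz/J
  imm@[10:0]=0x7fe (s11→-2) ⇒ #-2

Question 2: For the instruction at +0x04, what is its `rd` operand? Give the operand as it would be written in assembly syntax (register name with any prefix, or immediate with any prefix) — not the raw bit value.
+0x04: 5e 3b ⇒ word 0x3b5e (little)
  op=0x3b5e>>11=0x7 ⇒ cmpi (RI)
  rd@[10:8]=0x3 ⇒ d
  imm@[7:0]=0x5e ⇒ #94

d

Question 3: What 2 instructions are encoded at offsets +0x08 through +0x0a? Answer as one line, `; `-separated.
+0x08: c4 39 ⇒ word 0x39c4 (little)
  op=0x39c4>>11=0x7 ⇒ cmpi (RI)
  rd: (w>>8)&0x7=0x1 → b
  imm: (w>>0)&0xff=0xc4 → #196
+0x0a: 00 78 ⇒ word 0x7800 (little)
  op=0x7800>>11=0xf ⇒ noop (N)

cmpi #196, b; noop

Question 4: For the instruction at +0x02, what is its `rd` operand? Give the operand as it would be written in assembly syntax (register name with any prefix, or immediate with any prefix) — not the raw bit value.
e

+0x02: 00 94 ⇒ word 0x9400 (little)
  top 5b → 0x12 → lsl [RR]
  rd: (w>>8)&0x7=0x4 → e
  rs: (w>>5)&0x7=0x0 → a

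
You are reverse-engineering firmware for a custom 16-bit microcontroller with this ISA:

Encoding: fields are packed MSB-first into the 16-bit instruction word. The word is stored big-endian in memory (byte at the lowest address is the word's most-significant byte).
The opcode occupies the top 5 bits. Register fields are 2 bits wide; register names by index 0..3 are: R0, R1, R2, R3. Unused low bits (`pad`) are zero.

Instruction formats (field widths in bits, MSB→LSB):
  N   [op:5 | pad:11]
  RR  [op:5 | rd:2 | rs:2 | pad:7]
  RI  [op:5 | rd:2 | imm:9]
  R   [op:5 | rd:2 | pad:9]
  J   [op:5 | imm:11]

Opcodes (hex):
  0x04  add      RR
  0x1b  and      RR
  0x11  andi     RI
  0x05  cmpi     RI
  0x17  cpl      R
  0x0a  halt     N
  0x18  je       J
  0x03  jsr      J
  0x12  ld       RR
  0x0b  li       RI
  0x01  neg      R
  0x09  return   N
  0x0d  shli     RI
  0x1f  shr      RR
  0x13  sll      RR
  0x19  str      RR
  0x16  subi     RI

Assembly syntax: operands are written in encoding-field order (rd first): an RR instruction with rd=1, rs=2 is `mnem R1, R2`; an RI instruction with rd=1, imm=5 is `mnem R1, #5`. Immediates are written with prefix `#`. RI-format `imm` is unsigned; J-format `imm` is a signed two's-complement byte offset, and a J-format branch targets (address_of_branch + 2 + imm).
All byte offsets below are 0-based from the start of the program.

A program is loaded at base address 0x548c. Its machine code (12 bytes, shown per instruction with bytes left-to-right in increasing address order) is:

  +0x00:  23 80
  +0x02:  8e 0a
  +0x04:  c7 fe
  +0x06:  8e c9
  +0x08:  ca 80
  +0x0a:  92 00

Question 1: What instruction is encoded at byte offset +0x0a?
+0x0a: 92 00 ⇒ word 0x9200 (big)
  op=0x9200>>11=0x12 ⇒ ld (RR)
  [10:9] rd=1 = R1
  [8:7] rs=0 = R0

ld R1, R0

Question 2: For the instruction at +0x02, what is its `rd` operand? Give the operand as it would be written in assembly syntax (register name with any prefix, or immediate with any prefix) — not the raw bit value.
@+02  big-endian(8e 0a) = 0x8e0a
  op=0x8e0a>>11=0x11 ⇒ andi (RI)
  rd: (w>>9)&0x3=0x3 → R3
  imm: (w>>0)&0x1ff=0xa → #10

R3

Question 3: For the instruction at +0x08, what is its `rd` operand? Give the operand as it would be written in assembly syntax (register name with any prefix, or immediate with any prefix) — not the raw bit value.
R1

[08] ca 80 → 0xca80
  op=0xca80>>11=0x19 ⇒ str (RR)
  [10:9] rd=1 = R1
  [8:7] rs=1 = R1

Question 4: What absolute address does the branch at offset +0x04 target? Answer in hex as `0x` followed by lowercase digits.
0x5490

off 0x04: read c7 fe as big → 0xc7fe
  op=0xc7fe>>11=0x18 ⇒ je (J)
  imm@[10:0]=0x7fe (s11→-2) ⇒ #-2
  target = base 0x548c + off 0x04 + 2 + imm -2 = 0x5490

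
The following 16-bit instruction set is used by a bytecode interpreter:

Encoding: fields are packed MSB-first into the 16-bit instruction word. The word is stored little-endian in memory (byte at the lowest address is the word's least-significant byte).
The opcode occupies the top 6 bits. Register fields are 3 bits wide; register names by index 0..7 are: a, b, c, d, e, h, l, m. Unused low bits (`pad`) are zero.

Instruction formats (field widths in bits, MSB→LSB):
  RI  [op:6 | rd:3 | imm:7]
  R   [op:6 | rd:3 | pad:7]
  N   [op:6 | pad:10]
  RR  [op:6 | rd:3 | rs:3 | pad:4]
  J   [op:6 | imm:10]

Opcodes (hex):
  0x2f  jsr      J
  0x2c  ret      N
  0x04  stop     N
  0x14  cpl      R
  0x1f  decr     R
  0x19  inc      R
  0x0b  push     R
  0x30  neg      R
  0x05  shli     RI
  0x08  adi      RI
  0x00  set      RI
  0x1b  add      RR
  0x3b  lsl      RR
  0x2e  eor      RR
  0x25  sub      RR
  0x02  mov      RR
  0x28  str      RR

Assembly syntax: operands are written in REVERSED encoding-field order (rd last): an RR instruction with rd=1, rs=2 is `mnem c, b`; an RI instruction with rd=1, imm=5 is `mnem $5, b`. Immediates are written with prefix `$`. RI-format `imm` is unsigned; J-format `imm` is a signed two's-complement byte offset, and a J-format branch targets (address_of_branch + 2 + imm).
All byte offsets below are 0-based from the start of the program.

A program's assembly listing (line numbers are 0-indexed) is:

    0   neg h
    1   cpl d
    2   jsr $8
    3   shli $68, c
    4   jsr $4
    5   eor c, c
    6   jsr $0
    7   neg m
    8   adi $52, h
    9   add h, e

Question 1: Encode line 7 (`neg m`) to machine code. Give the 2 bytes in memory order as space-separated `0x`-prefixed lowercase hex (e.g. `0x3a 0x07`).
line 7 (neg): pack op=0x30:6|rd=7:3|pad=0:7 = 0xc380; little→ 80 c3

0x80 0xc3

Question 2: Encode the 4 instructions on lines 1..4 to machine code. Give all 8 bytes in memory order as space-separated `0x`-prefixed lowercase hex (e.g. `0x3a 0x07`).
1. cpl fields op=0x14:6|rd=3:3|pad=0:7 → word 5180h → 80 51
2. jsr fields op=0x2f:6|imm=8:10 → word bc08h → 08 bc
3. shli fields op=0x5:6|rd=2:3|imm=68:7 → word 1544h → 44 15
4. jsr fields op=0x2f:6|imm=4:10 → word bc04h → 04 bc

0x80 0x51 0x08 0xbc 0x44 0x15 0x04 0xbc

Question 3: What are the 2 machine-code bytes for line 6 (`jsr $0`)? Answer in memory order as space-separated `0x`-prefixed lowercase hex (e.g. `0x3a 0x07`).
0x00 0xbc

line 6 (jsr): pack op=0x2f:6|imm=0:10 = 0xbc00; little→ 00 bc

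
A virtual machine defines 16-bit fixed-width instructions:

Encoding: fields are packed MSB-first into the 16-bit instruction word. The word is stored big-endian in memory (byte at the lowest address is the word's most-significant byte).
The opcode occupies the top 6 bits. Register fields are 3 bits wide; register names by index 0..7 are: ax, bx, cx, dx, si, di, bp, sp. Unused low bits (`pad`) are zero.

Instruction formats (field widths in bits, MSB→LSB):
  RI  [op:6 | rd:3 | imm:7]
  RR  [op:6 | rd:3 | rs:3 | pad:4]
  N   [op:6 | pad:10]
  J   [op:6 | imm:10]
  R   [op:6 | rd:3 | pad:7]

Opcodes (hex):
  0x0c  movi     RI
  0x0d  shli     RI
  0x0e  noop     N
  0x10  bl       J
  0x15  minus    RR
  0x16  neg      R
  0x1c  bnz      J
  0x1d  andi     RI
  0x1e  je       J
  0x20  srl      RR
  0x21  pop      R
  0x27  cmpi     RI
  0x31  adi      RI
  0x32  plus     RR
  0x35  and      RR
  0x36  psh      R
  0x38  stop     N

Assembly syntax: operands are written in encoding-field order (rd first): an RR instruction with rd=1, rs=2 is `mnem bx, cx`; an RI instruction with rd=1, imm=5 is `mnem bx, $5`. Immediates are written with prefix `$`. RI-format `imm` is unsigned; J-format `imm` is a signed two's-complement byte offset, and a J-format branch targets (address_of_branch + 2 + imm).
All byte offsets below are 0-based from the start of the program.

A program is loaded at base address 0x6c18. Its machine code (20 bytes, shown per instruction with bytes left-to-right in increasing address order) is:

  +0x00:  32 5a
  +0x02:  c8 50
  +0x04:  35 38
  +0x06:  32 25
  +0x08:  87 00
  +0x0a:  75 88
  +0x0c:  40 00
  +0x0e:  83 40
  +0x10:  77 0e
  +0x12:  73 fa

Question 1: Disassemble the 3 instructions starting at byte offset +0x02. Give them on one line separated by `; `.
plus ax, di; shli cx, $56; movi si, $37

@+02  big-endian(c8 50) = 0xc850
  top 6b → 0x32 → plus [RR]
  [9:7] rd=0 = ax
  [6:4] rs=5 = di
@+04  big-endian(35 38) = 0x3538
  top 6b → 0xd → shli [RI]
  [9:7] rd=2 = cx
  [6:0] imm=56 = $56
@+06  big-endian(32 25) = 0x3225
  top 6b → 0xc → movi [RI]
  [9:7] rd=4 = si
  [6:0] imm=37 = $37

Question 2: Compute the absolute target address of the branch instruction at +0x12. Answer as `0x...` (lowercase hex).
0x6c26

+0x12: 73 fa ⇒ word 0x73fa (big)
  opcode bits[15:10]=0x1c: bnz/J
  imm: (w>>0)&0x3ff=0x3fa (s10→-6) → $-6
  target = base 0x6c18 + off 0x12 + 2 + imm -6 = 0x6c26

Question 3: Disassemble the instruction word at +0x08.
pop bp

+0x08: 87 00 ⇒ word 0x8700 (big)
  op=0x8700>>10=0x21 ⇒ pop (R)
  rd: (w>>7)&0x7=0x6 → bp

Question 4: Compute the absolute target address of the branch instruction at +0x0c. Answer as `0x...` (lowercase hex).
0x6c26

[0c] 40 00 → 0x4000
  top 6b → 0x10 → bl [J]
  [9:0] imm=0 = $0
  target = base 0x6c18 + off 0x0c + 2 + imm 0 = 0x6c26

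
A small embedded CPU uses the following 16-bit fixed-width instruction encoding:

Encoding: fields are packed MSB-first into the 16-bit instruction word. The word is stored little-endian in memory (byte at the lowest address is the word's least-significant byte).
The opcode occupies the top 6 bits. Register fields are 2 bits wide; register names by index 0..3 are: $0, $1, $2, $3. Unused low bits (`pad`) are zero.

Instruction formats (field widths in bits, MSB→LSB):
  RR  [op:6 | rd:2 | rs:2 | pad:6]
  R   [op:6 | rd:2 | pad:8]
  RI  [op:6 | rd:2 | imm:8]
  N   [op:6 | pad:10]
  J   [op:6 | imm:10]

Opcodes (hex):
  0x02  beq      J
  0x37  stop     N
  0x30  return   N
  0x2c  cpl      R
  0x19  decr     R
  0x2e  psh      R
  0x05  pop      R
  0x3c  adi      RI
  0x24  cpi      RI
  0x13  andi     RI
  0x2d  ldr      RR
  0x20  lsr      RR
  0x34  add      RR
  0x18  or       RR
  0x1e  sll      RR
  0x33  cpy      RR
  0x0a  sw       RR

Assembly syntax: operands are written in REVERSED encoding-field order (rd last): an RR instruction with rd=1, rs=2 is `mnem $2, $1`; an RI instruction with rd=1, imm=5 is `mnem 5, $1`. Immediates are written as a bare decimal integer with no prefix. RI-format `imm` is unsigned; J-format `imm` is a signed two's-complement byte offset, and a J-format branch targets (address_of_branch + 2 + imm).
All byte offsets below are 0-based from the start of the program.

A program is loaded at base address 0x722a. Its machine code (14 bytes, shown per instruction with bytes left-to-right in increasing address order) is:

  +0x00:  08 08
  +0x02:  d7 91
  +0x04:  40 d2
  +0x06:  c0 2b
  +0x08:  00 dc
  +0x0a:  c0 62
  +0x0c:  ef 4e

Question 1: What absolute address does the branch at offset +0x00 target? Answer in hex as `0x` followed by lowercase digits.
+0x00: 08 08 ⇒ word 0x0808 (little)
  opcode bits[15:10]=0x2: beq/J
  [9:0] imm=8 = 8
  target = base 0x722a + off 0x00 + 2 + imm 8 = 0x7234

0x7234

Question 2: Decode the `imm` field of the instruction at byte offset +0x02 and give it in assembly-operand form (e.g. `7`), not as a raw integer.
+0x02: d7 91 ⇒ word 0x91d7 (little)
  top 6b → 0x24 → cpi [RI]
  [9:8] rd=1 = $1
  [7:0] imm=215 = 215

215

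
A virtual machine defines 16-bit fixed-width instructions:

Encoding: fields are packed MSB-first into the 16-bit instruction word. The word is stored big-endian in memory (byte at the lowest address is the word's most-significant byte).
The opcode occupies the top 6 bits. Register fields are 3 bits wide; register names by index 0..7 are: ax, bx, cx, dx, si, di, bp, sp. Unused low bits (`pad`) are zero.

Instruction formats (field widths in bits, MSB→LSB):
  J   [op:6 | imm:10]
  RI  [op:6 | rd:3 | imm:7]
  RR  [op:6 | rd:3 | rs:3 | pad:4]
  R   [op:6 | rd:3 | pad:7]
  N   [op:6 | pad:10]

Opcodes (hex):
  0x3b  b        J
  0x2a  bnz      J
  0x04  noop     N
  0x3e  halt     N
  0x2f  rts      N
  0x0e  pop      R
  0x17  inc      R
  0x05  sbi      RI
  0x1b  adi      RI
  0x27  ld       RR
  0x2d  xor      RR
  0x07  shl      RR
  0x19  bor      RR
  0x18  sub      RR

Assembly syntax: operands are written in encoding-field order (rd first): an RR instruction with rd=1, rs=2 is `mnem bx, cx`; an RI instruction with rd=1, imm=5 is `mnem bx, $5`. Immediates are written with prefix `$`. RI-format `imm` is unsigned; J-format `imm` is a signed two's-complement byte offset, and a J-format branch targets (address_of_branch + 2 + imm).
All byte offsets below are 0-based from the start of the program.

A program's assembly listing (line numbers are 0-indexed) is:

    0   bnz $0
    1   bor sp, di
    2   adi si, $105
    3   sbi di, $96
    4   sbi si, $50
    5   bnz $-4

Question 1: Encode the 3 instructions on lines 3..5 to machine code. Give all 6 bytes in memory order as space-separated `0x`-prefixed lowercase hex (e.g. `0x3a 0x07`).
0x16 0xe0 0x16 0x32 0xab 0xfc

line 3 (sbi): pack op=0x5:6|rd=5:3|imm=96:7 = 0x16e0; big→ 16 e0
line 4 (sbi): pack op=0x5:6|rd=4:3|imm=50:7 = 0x1632; big→ 16 32
line 5 (bnz): pack op=0x2a:6|imm=-4:10 = 0xabfc; big→ ab fc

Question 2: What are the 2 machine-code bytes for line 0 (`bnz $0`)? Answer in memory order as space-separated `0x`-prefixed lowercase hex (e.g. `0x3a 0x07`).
0xa8 0x00

L0: bnz op=0x2a:6|imm=0:10 ⇒ 0xa800 ⇒ big a8 00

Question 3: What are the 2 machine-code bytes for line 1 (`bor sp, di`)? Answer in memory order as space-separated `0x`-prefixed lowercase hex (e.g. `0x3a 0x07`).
0x67 0xd0

line 1 (bor): pack op=0x19:6|rd=7:3|rs=5:3|pad=0:4 = 0x67d0; big→ 67 d0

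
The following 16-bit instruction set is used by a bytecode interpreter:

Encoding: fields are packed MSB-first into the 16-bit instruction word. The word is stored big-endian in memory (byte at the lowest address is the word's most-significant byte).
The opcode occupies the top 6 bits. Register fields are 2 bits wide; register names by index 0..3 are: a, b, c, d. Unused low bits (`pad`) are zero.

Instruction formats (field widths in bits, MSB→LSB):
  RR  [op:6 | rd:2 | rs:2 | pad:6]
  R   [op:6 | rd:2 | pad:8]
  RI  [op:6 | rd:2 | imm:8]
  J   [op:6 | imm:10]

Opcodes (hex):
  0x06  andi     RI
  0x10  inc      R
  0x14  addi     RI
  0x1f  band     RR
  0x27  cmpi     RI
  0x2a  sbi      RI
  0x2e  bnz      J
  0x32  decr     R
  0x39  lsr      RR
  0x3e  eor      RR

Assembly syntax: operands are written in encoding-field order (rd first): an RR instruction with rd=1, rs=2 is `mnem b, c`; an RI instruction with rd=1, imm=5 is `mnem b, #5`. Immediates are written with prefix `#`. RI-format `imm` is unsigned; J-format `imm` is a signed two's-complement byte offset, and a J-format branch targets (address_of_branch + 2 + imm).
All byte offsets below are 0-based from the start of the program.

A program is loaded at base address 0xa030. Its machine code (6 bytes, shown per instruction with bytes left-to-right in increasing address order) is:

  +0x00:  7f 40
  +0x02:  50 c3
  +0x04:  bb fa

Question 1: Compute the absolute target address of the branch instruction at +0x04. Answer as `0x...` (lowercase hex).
@+04  big-endian(bb fa) = 0xbbfa
  top 6b → 0x2e → bnz [J]
  [9:0] imm=1018 (s10→-6) = #-6
  target = base 0xa030 + off 0x04 + 2 + imm -6 = 0xa030

0xa030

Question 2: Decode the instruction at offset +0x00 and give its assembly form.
band d, b

@+00  big-endian(7f 40) = 0x7f40
  op=0x7f40>>10=0x1f ⇒ band (RR)
  [9:8] rd=3 = d
  [7:6] rs=1 = b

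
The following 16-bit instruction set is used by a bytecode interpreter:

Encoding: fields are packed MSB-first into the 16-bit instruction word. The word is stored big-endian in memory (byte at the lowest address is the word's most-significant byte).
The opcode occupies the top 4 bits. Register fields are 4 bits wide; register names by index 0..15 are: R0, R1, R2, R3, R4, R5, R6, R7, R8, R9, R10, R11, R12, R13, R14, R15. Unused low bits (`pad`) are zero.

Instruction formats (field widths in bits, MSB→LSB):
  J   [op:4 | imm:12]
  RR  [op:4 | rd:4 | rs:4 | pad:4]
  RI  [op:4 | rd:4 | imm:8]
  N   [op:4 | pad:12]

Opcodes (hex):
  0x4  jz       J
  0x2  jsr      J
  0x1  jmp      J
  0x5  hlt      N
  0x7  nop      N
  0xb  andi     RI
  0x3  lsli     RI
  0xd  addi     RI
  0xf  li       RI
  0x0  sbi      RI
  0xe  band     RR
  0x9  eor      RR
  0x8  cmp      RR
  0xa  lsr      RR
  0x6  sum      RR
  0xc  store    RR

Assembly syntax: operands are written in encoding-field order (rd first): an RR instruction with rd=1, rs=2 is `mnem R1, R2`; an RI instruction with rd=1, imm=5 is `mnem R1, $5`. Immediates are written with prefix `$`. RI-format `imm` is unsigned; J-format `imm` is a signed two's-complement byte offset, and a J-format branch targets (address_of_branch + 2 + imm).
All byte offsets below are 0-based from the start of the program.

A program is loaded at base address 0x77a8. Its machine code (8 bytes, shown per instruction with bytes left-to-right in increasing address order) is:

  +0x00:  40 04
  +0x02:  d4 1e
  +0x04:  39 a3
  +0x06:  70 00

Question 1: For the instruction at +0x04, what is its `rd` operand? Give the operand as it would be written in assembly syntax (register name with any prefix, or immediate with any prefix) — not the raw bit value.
[04] 39 a3 → 0x39a3
  top 4b → 0x3 → lsli [RI]
  [11:8] rd=9 = R9
  [7:0] imm=163 = $163

R9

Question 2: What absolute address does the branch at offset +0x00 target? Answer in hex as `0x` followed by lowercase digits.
@+00  big-endian(40 04) = 0x4004
  top 4b → 0x4 → jz [J]
  imm@[11:0]=0x4 ⇒ $4
  target = base 0x77a8 + off 0x00 + 2 + imm 4 = 0x77ae

0x77ae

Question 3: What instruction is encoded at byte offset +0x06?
@+06  big-endian(70 00) = 0x7000
  top 4b → 0x7 → nop [N]

nop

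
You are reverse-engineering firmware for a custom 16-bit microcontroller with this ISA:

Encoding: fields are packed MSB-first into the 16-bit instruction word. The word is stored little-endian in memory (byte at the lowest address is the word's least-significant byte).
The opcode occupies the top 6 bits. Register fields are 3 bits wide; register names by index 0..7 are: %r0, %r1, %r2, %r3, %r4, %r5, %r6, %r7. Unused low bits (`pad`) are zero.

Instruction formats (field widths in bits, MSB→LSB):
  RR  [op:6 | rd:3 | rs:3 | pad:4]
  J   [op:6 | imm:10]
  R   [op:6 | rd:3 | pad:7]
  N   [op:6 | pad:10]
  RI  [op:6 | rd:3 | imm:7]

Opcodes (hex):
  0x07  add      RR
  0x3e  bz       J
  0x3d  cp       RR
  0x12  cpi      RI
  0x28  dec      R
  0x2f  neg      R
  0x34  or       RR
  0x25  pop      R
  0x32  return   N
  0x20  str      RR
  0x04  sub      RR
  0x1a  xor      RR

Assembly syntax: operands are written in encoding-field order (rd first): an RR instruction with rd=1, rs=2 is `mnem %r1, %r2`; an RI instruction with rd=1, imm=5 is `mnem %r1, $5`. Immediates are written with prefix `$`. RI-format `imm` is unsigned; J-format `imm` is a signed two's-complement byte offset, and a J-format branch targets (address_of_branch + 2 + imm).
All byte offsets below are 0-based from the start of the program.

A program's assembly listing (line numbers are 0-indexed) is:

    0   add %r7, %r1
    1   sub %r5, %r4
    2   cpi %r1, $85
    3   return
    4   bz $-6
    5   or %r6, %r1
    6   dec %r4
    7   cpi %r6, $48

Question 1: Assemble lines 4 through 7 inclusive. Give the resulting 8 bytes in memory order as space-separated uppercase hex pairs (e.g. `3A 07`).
L4: bz op=0x3e:6|imm=-6:10 ⇒ 0xfbfa ⇒ little fa fb
L5: or op=0x34:6|rd=6:3|rs=1:3|pad=0:4 ⇒ 0xd310 ⇒ little 10 d3
L6: dec op=0x28:6|rd=4:3|pad=0:7 ⇒ 0xa200 ⇒ little 00 a2
L7: cpi op=0x12:6|rd=6:3|imm=48:7 ⇒ 0x4b30 ⇒ little 30 4b

FA FB 10 D3 00 A2 30 4B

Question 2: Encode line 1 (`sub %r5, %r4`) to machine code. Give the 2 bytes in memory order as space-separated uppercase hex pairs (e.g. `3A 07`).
L1: sub op=0x4:6|rd=5:3|rs=4:3|pad=0:4 ⇒ 0x12c0 ⇒ little c0 12

C0 12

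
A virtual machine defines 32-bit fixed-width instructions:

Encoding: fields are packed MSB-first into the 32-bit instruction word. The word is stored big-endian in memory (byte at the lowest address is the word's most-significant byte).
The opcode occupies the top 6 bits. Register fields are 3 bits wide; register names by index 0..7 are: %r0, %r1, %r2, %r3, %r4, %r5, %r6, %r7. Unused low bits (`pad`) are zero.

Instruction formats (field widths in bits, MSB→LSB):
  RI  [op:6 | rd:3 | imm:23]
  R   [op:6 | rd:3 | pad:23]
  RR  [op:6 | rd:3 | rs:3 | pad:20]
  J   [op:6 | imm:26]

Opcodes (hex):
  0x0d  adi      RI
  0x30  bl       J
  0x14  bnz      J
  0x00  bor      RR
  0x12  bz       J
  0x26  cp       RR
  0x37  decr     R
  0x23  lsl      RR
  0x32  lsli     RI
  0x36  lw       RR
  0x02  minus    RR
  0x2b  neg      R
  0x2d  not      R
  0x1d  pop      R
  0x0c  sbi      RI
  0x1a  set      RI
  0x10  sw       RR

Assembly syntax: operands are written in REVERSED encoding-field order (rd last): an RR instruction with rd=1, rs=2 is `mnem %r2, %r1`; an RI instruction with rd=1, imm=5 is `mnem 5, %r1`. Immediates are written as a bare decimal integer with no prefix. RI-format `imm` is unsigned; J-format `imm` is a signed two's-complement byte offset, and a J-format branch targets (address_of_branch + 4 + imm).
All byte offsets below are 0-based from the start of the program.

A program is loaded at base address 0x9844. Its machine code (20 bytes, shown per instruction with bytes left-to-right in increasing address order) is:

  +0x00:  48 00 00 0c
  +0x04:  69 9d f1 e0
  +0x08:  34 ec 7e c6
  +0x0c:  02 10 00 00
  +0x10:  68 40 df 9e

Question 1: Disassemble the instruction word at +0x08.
off 0x08: read 34 ec 7e c6 as big → 0x34ec7ec6
  op=0x34ec7ec6>>26=0xd ⇒ adi (RI)
  rd@[25:23]=0x1 ⇒ %r1
  imm@[22:0]=0x6c7ec6 ⇒ 7110342

adi 7110342, %r1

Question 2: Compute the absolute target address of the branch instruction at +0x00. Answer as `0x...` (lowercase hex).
0x9854

+0x00: 48 00 00 0c ⇒ word 0x4800000c (big)
  opcode bits[31:26]=0x12: bz/J
  imm@[25:0]=0xc ⇒ 12
  target = base 0x9844 + off 0x00 + 4 + imm 12 = 0x9854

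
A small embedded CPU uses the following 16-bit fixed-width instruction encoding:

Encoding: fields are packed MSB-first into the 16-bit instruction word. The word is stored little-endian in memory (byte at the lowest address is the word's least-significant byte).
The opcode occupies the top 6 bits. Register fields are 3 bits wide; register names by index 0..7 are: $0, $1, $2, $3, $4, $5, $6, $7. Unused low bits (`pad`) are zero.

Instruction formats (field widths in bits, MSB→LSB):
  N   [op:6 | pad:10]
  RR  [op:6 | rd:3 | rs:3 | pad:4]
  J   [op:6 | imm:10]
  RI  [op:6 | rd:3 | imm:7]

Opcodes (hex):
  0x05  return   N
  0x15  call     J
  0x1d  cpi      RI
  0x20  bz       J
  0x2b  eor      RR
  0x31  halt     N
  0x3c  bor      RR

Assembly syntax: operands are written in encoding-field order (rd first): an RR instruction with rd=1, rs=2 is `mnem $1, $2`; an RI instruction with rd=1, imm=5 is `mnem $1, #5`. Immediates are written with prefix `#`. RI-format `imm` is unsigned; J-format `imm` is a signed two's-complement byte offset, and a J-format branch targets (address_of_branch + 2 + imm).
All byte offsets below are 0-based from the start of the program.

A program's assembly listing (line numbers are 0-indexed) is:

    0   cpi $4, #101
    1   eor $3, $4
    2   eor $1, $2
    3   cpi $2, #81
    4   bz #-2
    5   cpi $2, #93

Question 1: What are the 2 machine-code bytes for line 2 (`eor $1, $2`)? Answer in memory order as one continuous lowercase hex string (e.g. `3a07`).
a0ac

line 2 (eor): pack op=0x2b:6|rd=1:3|rs=2:3|pad=0:4 = 0xaca0; little→ a0 ac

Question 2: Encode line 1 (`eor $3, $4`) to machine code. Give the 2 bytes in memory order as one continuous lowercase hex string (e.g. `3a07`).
c0ad

1. eor fields op=0x2b:6|rd=3:3|rs=4:3|pad=0:4 → word adc0h → c0 ad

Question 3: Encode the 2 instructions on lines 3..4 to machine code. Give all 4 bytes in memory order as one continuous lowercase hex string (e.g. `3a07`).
3. cpi fields op=0x1d:6|rd=2:3|imm=81:7 → word 7551h → 51 75
4. bz fields op=0x20:6|imm=-2:10 → word 83feh → fe 83

5175fe83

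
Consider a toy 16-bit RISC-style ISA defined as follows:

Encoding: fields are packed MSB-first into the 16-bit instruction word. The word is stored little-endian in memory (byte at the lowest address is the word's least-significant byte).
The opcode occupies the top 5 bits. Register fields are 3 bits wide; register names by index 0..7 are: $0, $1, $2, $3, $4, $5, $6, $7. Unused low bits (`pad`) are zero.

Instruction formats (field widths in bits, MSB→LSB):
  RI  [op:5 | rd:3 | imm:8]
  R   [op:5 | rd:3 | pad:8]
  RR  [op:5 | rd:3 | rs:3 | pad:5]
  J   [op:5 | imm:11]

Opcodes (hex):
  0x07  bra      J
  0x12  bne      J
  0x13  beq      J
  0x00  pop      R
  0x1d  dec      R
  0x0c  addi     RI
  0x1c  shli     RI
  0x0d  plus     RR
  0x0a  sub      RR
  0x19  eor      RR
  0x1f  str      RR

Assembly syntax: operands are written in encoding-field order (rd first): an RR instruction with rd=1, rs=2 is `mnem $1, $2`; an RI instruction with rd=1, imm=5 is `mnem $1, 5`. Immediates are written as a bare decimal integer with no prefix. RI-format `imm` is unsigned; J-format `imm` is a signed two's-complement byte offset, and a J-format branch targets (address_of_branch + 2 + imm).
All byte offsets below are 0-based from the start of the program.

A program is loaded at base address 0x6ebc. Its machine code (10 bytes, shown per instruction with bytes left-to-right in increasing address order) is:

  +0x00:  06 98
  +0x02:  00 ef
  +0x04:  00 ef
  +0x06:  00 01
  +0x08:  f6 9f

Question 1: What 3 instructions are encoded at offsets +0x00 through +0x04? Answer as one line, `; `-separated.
beq 6; dec $7; dec $7

off 0x00: read 06 98 as little → 0x9806
  op=0x9806>>11=0x13 ⇒ beq (J)
  imm: (w>>0)&0x7ff=0x6 → 6
off 0x02: read 00 ef as little → 0xef00
  op=0xef00>>11=0x1d ⇒ dec (R)
  rd: (w>>8)&0x7=0x7 → $7
off 0x04: read 00 ef as little → 0xef00
  op=0xef00>>11=0x1d ⇒ dec (R)
  rd: (w>>8)&0x7=0x7 → $7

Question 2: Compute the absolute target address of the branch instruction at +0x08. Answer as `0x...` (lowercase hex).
0x6ebc

@+08  little-endian(f6 9f) = 0x9ff6
  op=0x9ff6>>11=0x13 ⇒ beq (J)
  [10:0] imm=2038 (s11→-10) = -10
  target = base 0x6ebc + off 0x08 + 2 + imm -10 = 0x6ebc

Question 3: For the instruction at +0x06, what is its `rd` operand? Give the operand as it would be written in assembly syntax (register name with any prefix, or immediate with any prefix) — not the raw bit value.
@+06  little-endian(00 01) = 0x0100
  opcode bits[15:11]=0x0: pop/R
  rd: (w>>8)&0x7=0x1 → $1

$1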